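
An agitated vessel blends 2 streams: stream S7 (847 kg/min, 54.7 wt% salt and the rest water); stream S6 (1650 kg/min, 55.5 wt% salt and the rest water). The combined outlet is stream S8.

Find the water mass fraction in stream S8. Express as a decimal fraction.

Total flow out = 847 + 1650 = 2497 kg/min.
water in = 847×0.453 + 1650×0.445 = 1117.9 kg/min.
water mass fraction in S8 = 1117.9/2497 = 0.448.

0.448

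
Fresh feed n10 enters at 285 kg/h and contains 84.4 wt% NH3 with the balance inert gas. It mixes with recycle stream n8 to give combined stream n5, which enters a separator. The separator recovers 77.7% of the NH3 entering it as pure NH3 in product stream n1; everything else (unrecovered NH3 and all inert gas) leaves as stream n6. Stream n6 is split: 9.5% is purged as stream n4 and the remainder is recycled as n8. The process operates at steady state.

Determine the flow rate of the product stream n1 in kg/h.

234.2 kg/h

NH3 in n5: m_A = 285×0.844 + (1−0.095)·(1−0.777)·m_A, so m_A = 240.54/0.7982 = 301.36 kg/h.
Product n1 = 0.777×301.36 = 234.16 kg/h.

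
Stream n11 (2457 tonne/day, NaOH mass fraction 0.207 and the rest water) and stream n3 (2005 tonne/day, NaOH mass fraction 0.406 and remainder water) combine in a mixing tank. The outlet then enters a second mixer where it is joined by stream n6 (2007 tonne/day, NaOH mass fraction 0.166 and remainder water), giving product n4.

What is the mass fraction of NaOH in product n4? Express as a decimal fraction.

0.256

Overall, product flow = 6469 tonne/day.
NaOH in = 2457×0.207 + 2005×0.406 + 2007×0.166 = 1655.8 tonne/day.
NaOH fraction in n4 = 0.256.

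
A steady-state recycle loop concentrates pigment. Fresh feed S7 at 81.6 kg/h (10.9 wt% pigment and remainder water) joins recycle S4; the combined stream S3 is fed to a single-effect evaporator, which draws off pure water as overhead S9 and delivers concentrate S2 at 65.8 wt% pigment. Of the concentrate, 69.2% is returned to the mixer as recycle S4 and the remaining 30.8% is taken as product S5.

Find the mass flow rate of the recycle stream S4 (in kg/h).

30.37 kg/h

Overall pigment balance (none leaves overhead): pigment in fresh feed = pigment in product, i.e. 81.6×0.109 = (1−0.692)·S2·0.658.
S2 = 8.8944/(0.658×0.308) = 43.887 kg/h.
Recycle S4 = 0.692×43.887 = 30.37 kg/h.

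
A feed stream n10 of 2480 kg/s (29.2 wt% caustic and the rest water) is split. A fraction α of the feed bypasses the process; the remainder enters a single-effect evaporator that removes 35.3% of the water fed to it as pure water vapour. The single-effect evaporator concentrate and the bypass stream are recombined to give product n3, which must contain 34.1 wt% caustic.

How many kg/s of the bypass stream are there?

1054 kg/s

All 2480×0.292 = 724.16 kg/s of caustic reaches n3, so n3 = 724.16/0.341 = 2123.6 kg/s and vapour = 356.36 kg/s.
The evaporator receives (1−α)·2480 of feed at 0.708 water and removes 0.353 of that water:
0.353×0.708×(1−α)×2480 = 356.36
(1−α) = 356.36/619.81 = 0.5750;  α = 0.4250.
Bypass flow = 0.4250×2480 = 1054.1 kg/s.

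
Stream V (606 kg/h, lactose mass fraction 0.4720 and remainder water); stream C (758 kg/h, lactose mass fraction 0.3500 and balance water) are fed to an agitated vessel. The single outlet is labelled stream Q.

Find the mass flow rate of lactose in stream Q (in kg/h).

551.3 kg/h

lactose out = lactose in = 606×0.472 + 758×0.350 = 551.33 kg/h.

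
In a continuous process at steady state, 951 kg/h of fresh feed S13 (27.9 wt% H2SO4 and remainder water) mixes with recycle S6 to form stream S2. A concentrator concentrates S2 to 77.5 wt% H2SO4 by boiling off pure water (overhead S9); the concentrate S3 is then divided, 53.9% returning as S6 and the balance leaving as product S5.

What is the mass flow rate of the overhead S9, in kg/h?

608.6 kg/h

Overall H2SO4 balance (none leaves overhead): H2SO4 in fresh feed = H2SO4 in product, i.e. 951×0.279 = (1−0.539)·S3·0.775.
S3 = 265.33/(0.775×0.461) = 742.65 kg/h.
Recycle S6 = 0.539×742.65 = 400.29 kg/h.
Combined feed S2 = 951 + 400.29 = 1351.3 kg/h.
Overhead S9 = S2 − S3 = 1351.3 − 742.65 = 608.64 kg/h.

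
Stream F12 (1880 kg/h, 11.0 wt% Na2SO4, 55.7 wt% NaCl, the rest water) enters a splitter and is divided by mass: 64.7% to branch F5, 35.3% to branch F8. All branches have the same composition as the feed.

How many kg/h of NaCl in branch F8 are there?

369.6 kg/h

Branch F8 total = 0.353×1880 = 663.64 kg/h.
NaCl in F8 = 0.557×663.64 = 369.65 kg/h.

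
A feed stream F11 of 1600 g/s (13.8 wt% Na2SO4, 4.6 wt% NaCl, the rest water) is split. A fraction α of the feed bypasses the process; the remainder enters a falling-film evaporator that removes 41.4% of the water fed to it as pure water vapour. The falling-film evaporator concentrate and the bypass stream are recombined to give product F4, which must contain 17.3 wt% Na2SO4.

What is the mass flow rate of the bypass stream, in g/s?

641.8 g/s

All 1600×0.138 = 220.8 g/s of Na2SO4 reaches F4, so F4 = 220.8/0.173 = 1276.3 g/s and vapour = 323.7 g/s.
The evaporator receives (1−α)·1600 of feed at 0.816 water and removes 0.414 of that water:
0.414×0.816×(1−α)×1600 = 323.7
(1−α) = 323.7/540.52 = 0.5989;  α = 0.4011.
Bypass flow = 0.4011×1600 = 641.81 g/s.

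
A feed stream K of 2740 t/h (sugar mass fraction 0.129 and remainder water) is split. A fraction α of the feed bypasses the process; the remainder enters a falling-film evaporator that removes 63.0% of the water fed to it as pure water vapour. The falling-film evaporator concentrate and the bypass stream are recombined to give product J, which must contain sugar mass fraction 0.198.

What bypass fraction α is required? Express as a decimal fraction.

0.365

All 2740×0.129 = 353.46 t/h of sugar reaches J, so J = 353.46/0.198 = 1785.2 t/h and vapour = 954.85 t/h.
The evaporator receives (1−α)·2740 of feed at 0.871 water and removes 0.630 of that water:
0.630×0.871×(1−α)×2740 = 954.85
(1−α) = 954.85/1503.5 = 0.6351;  α = 0.3649.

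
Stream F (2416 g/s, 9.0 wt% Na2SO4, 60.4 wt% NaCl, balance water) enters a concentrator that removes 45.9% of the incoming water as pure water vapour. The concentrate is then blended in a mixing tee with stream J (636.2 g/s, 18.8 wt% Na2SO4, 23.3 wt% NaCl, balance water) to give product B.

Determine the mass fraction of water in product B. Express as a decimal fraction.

0.283

Vapour removed = 0.459×0.306×2416 = 339.34 g/s; concentrate = 2076.7 g/s.
water reaching the mixer = 399.96 (from concentrate) + 636.2×0.579 = 768.32 g/s.
Product flow = 2076.7 + 636.2 = 2712.9 g/s; water fraction = 0.283.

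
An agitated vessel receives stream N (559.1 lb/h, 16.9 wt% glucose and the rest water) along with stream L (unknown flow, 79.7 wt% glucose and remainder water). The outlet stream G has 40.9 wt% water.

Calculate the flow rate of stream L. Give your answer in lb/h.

1145 lb/h

Let L be the unknown flow. Total out = 559.1 + L.
water balance: 464.61 + 0.203·L = 0.409·(559.1 + L)
(0.203 − 0.409)·L = 0.409×559.1 − 464.61 = -235.94
L = -235.94 / -0.206 = 1145.3 lb/h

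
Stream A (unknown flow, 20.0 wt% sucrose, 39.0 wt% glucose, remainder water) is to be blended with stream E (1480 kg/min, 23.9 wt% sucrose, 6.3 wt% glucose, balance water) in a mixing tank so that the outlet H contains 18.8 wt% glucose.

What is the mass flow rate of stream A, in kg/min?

915.8 kg/min

Let A be the unknown flow. Total out = 1480 + A.
glucose balance: 93.24 + 0.390·A = 0.188·(1480 + A)
(0.390 − 0.188)·A = 0.188×1480 − 93.24 = 185
A = 185 / 0.202 = 915.84 kg/min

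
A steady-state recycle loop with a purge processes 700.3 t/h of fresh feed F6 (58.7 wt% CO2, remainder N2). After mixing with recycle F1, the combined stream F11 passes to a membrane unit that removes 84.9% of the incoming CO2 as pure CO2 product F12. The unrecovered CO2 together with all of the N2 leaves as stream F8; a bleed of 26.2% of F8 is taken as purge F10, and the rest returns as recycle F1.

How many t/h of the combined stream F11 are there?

1567 t/h

N2 enters only via F6 and leaves only via the purge: 700.3×0.413 = 0.262×(N2 in F8), and the membrane unit passes all N2, so N2 in F11 = N2 in F8 = 1103.9 t/h.
CO2 in F11: m_A = 700.3×0.587 + (1−0.262)·(1−0.849)·m_A, so m_A = 411.08/0.8886 = 462.63 t/h.
F11 = 462.63 + 1103.9 = 1566.5 t/h.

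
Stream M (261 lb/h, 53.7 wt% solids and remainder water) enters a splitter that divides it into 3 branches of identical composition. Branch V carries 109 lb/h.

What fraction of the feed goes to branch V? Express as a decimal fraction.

Fraction to V = 109/261 = 0.4176.

0.418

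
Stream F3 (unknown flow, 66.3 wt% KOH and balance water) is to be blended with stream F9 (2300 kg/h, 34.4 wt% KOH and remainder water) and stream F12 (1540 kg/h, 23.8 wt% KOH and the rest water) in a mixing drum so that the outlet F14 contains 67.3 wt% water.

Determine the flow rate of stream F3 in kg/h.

291.5 kg/h

Let F3 be the unknown flow. Total out = 3840 + F3.
water balance: 2682.3 + 0.337·F3 = 0.673·(3840 + F3)
(0.337 − 0.673)·F3 = 0.673×3840 − 2682.3 = -97.96
F3 = -97.96 / -0.336 = 291.55 kg/h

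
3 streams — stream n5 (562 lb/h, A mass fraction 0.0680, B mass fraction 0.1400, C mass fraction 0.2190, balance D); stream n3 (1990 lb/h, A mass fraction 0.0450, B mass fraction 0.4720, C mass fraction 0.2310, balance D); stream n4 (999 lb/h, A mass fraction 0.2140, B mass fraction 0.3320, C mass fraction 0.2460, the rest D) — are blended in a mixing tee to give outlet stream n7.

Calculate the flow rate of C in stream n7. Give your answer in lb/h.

C out = C in = 562×0.219 + 1990×0.231 + 999×0.246 = 828.52 lb/h.

828.5 lb/h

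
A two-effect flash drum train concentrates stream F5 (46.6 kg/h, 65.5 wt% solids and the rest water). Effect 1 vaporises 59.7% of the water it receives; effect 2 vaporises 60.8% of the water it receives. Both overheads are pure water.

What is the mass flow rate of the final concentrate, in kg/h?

33.06 kg/h

water in feed = 46.6×0.345 = 16.077 kg/h.
After stage 1: water left = (1−0.597)×16.077 = 6.479; stream total = 37.002 kg/h.
After stage 2: water left = (1−0.608)×6.479 = 2.5398; final concentrate = 33.063 kg/h.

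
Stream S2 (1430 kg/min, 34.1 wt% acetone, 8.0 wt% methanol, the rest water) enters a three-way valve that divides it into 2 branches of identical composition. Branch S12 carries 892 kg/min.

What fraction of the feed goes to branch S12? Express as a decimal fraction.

0.624

Fraction to S12 = 892/1430 = 0.6238.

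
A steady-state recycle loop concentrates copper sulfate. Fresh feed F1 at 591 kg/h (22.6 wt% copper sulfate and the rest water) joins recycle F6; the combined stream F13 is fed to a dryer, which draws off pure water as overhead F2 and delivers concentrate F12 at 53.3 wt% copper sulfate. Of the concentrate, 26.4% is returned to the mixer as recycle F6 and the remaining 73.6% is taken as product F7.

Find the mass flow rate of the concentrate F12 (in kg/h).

340.5 kg/h

Overall copper sulfate balance (none leaves overhead): copper sulfate in fresh feed = copper sulfate in product, i.e. 591×0.226 = (1−0.264)·F12·0.533.
F12 = 133.57/(0.533×0.736) = 340.48 kg/h.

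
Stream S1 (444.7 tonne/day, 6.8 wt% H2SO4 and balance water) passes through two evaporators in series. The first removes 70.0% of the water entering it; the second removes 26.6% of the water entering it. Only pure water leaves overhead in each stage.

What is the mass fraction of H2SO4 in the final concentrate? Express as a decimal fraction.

water in feed = 444.7×0.932 = 414.46 tonne/day.
After stage 1: water left = (1−0.700)×414.46 = 124.34; stream total = 154.58 tonne/day.
After stage 2: water left = (1−0.266)×124.34 = 91.264; final concentrate = 121.5 tonne/day.
H2SO4 fraction = 30.24/121.5 = 0.249.

0.249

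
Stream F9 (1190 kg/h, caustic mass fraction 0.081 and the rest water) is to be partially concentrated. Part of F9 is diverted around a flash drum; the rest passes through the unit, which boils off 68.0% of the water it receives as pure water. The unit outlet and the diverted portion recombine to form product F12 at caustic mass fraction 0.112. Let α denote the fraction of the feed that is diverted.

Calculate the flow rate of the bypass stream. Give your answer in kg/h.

All 1190×0.081 = 96.39 kg/h of caustic reaches F12, so F12 = 96.39/0.112 = 860.62 kg/h and vapour = 329.38 kg/h.
The evaporator receives (1−α)·1190 of feed at 0.919 water and removes 0.680 of that water:
0.680×0.919×(1−α)×1190 = 329.38
(1−α) = 329.38/743.65 = 0.4429;  α = 0.5571.
Bypass flow = 0.5571×1190 = 662.93 kg/h.

662.9 kg/h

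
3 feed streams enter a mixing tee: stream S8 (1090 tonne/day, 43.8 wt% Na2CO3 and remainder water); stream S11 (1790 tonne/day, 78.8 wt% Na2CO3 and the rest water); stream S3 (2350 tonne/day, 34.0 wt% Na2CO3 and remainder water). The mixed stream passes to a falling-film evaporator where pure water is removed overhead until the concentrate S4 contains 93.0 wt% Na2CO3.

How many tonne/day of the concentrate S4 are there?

Na2CO3 entering = 1090×0.438 + 1790×0.788 + 2350×0.340 = 2686.9 tonne/day.
All Na2CO3 reports to S4, so S4 = 2686.9/0.930 = 2889.2 tonne/day.

2889 tonne/day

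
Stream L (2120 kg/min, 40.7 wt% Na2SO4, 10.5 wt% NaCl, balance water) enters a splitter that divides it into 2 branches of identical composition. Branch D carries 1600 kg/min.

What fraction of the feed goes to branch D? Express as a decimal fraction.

0.755

Fraction to D = 1600/2120 = 0.7547.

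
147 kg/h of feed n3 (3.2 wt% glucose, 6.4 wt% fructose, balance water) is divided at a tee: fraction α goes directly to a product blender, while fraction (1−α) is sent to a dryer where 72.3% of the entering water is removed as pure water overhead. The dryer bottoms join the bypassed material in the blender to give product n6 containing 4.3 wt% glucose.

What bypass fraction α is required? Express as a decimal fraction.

All 147×0.032 = 4.704 kg/h of glucose reaches n6, so n6 = 4.704/0.043 = 109.4 kg/h and vapour = 37.605 kg/h.
The evaporator receives (1−α)·147 of feed at 0.904 water and removes 0.723 of that water:
0.723×0.904×(1−α)×147 = 37.605
(1−α) = 37.605/96.078 = 0.3914;  α = 0.6086.

0.609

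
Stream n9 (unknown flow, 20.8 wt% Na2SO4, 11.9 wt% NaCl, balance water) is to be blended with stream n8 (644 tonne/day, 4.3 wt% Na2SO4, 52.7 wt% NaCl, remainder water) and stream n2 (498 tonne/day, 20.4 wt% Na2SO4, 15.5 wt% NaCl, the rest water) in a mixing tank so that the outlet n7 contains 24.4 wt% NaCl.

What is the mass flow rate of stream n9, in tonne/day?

1103 tonne/day

Let n9 be the unknown flow. Total out = 1142 + n9.
NaCl balance: 416.58 + 0.119·n9 = 0.244·(1142 + n9)
(0.119 − 0.244)·n9 = 0.244×1142 − 416.58 = -137.93
n9 = -137.93 / -0.125 = 1103.4 tonne/day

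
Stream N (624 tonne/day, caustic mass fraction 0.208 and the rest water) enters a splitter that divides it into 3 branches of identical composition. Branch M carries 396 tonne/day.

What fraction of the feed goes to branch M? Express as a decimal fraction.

0.635

Fraction to M = 396/624 = 0.6346.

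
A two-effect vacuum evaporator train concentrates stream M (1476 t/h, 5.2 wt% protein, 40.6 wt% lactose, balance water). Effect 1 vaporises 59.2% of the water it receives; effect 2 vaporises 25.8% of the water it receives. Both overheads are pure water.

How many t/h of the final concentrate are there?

water in feed = 1476×0.542 = 799.99 t/h.
After stage 1: water left = (1−0.592)×799.99 = 326.4; stream total = 1002.4 t/h.
After stage 2: water left = (1−0.258)×326.4 = 242.19; final concentrate = 918.19 t/h.

918.2 t/h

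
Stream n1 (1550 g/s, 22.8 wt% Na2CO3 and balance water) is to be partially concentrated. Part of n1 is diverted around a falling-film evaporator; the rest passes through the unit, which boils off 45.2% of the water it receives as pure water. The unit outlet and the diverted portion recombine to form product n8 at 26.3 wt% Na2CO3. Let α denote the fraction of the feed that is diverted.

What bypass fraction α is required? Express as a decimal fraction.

0.619

All 1550×0.228 = 353.4 g/s of Na2CO3 reaches n8, so n8 = 353.4/0.263 = 1343.7 g/s and vapour = 206.27 g/s.
The evaporator receives (1−α)·1550 of feed at 0.772 water and removes 0.452 of that water:
0.452×0.772×(1−α)×1550 = 206.27
(1−α) = 206.27/540.86 = 0.3814;  α = 0.6186.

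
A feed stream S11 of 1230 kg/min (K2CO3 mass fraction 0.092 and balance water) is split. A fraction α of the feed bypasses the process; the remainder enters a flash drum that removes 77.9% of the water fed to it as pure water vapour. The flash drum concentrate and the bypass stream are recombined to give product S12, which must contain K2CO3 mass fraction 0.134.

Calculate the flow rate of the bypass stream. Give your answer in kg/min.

All 1230×0.092 = 113.16 kg/min of K2CO3 reaches S12, so S12 = 113.16/0.134 = 844.48 kg/min and vapour = 385.52 kg/min.
The evaporator receives (1−α)·1230 of feed at 0.908 water and removes 0.779 of that water:
0.779×0.908×(1−α)×1230 = 385.52
(1−α) = 385.52/870.02 = 0.4431;  α = 0.5569.
Bypass flow = 0.5569×1230 = 684.96 kg/min.

685 kg/min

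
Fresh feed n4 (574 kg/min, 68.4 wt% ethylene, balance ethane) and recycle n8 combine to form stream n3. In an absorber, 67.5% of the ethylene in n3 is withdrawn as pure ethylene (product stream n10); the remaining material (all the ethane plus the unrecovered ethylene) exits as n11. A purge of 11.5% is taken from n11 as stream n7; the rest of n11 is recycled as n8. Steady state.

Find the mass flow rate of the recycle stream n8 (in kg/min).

1554 kg/min

ethane enters only via n4 and leaves only via the purge: 574×0.316 = 0.115×(ethane in n11), and the absorber passes all ethane, so ethane in n3 = ethane in n11 = 1577.3 kg/min.
ethylene in n3: m_A = 574×0.684 + (1−0.115)·(1−0.675)·m_A, so m_A = 392.62/0.7124 = 551.14 kg/min.
n11 = (1−0.675)×551.14 + 1577.3 = 1756.4 kg/min.
Recycle n8 = (1−0.115)×1756.4 = 1554.4 kg/min.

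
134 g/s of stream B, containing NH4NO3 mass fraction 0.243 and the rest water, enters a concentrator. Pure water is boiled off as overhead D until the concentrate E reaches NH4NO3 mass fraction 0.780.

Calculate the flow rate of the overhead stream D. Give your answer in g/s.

92.25 g/s

NH4NO3 is conserved: 134×0.243 = 32.562 g/s all reports to the concentrate.
Concentrate = 32.562/(target fraction) = 41.746 g/s.
Overhead = 134 − 41.746 = 92.254 g/s.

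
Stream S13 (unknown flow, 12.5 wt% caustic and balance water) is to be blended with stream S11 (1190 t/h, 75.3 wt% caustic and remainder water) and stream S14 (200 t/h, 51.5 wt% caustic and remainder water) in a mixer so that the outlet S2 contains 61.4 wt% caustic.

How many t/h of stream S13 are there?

297.8 t/h

Let S13 be the unknown flow. Total out = 1390 + S13.
caustic balance: 999.07 + 0.125·S13 = 0.614·(1390 + S13)
(0.125 − 0.614)·S13 = 0.614×1390 − 999.07 = -145.61
S13 = -145.61 / -0.489 = 297.77 t/h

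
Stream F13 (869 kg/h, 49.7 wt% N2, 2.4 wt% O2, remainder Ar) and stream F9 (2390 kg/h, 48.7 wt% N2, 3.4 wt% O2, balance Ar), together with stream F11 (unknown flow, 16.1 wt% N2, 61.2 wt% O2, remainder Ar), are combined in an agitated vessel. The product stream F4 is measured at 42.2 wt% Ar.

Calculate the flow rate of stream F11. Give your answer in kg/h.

952.6 kg/h

Let F11 be the unknown flow. Total out = 3259 + F11.
Ar balance: 1561.1 + 0.227·F11 = 0.422·(3259 + F11)
(0.227 − 0.422)·F11 = 0.422×3259 − 1561.1 = -185.76
F11 = -185.76 / -0.195 = 952.63 kg/h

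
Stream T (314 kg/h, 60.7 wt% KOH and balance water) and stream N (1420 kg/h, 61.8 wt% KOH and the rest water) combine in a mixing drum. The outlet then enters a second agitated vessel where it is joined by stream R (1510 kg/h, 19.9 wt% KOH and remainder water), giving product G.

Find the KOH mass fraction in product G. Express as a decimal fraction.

0.422

Overall, product flow = 3244 kg/h.
KOH in = 314×0.607 + 1420×0.618 + 1510×0.199 = 1368.6 kg/h.
KOH fraction in G = 0.422.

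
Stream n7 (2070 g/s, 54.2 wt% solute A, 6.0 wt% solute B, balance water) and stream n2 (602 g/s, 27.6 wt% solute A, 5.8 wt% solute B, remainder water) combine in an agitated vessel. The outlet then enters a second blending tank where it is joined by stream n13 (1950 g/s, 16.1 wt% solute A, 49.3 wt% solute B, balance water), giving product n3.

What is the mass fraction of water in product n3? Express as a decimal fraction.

0.411

Overall, product flow = 4622 g/s.
water in = 2070×0.398 + 602×0.666 + 1950×0.346 = 1899.5 g/s.
water fraction in n3 = 0.411.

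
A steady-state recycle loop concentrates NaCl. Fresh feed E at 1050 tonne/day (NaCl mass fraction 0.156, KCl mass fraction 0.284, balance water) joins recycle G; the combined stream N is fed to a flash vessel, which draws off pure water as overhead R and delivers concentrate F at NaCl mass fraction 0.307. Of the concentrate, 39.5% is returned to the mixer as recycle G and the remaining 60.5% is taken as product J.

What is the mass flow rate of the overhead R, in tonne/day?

Overall NaCl balance (none leaves overhead): NaCl in fresh feed = NaCl in product, i.e. 1050×0.156 = (1−0.395)·F·0.307.
F = 163.8/(0.307×0.605) = 881.9 tonne/day.
Recycle G = 0.395×881.9 = 348.35 tonne/day.
Combined feed N = 1050 + 348.35 = 1398.4 tonne/day.
Overhead R = N − F = 1398.4 − 881.9 = 516.45 tonne/day.

516.4 tonne/day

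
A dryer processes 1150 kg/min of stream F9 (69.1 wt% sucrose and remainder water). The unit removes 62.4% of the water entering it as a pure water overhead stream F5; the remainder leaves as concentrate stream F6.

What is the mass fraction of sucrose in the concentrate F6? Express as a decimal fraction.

0.856

sucrose is not removed: 1150×0.691 = 794.65 kg/min of sucrose enters F6.
water entering = 1150×0.309 = 355.35 kg/min; overhead removed = 0.624×355.35 = 221.74 kg/min.
Concentrate = 1150 − 221.74 = 928.26 kg/min.
Mass fraction = 794.65/928.26 = 0.856.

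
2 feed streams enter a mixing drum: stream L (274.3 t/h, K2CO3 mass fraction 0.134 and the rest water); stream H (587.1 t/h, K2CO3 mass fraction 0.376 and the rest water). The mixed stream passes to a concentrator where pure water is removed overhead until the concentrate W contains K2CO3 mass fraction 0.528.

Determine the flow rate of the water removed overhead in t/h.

K2CO3 entering = 274.3×0.134 + 587.1×0.376 = 257.51 t/h.
All K2CO3 reports to W, so W = 257.51/0.528 = 487.7 t/h.
Total feed = 861.4 t/h; overhead = 861.4 − 487.7 = 373.7 t/h.

373.7 t/h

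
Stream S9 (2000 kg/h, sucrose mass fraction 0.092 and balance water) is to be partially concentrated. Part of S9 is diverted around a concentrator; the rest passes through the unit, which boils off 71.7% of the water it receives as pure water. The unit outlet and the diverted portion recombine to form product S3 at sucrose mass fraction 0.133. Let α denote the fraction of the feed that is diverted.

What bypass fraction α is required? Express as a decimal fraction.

All 2000×0.092 = 184 kg/h of sucrose reaches S3, so S3 = 184/0.133 = 1383.5 kg/h and vapour = 616.54 kg/h.
The evaporator receives (1−α)·2000 of feed at 0.908 water and removes 0.717 of that water:
0.717×0.908×(1−α)×2000 = 616.54
(1−α) = 616.54/1302.1 = 0.4735;  α = 0.5265.

0.526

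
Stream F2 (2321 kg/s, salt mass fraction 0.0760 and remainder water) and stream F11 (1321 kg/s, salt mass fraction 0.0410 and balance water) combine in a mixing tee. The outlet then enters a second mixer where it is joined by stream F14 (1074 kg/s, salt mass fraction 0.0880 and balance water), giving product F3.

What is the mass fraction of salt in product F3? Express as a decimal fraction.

Overall, product flow = 4716 kg/s.
salt in = 2321×0.076 + 1321×0.041 + 1074×0.088 = 325.07 kg/s.
salt fraction in F3 = 0.0689.

0.0689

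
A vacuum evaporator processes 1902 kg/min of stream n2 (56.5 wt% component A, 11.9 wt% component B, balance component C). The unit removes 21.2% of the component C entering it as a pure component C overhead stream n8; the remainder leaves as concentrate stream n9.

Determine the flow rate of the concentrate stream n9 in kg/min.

component C entering = 1902×0.316 = 601.03 kg/min; overhead removed = 0.212×601.03 = 127.42 kg/min.
Concentrate = 1902 − 127.42 = 1774.6 kg/min.

1775 kg/min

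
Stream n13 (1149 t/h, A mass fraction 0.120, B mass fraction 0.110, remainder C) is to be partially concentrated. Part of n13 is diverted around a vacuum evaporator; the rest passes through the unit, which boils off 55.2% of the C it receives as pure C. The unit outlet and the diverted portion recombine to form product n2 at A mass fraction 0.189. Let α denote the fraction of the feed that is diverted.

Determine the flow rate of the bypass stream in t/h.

162.1 t/h

All 1149×0.120 = 137.88 t/h of A reaches n2, so n2 = 137.88/0.189 = 729.52 t/h and vapour = 419.48 t/h.
The evaporator receives (1−α)·1149 of feed at 0.770 C and removes 0.552 of that C:
0.552×0.770×(1−α)×1149 = 419.48
(1−α) = 419.48/488.37 = 0.8589;  α = 0.1411.
Bypass flow = 0.1411×1149 = 162.09 t/h.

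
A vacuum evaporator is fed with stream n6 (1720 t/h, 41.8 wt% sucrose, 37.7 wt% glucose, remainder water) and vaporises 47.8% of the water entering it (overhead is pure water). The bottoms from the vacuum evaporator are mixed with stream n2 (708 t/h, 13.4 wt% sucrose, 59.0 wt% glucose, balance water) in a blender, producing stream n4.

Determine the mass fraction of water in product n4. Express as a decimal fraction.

0.168

Vapour removed = 0.478×0.205×1720 = 168.54 t/h; concentrate = 1551.5 t/h.
water reaching the mixer = 184.06 (from concentrate) + 708×0.276 = 379.47 t/h.
Product flow = 1551.5 + 708 = 2259.5 t/h; water fraction = 0.168.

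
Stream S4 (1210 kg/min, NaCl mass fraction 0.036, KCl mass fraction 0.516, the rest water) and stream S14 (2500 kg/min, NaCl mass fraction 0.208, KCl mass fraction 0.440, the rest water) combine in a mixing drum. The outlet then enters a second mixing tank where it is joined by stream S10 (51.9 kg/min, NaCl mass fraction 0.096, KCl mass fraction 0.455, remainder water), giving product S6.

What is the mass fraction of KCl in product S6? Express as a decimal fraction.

Overall, product flow = 3761.9 kg/min.
KCl in = 1210×0.516 + 2500×0.440 + 51.9×0.455 = 1748 kg/min.
KCl fraction in S6 = 0.465.

0.465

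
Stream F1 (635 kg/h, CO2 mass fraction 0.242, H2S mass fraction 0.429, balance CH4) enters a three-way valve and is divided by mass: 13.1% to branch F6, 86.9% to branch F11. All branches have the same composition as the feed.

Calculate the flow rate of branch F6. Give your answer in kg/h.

83.19 kg/h

Branch F6 flow = 0.131×635 = 83.185 kg/h.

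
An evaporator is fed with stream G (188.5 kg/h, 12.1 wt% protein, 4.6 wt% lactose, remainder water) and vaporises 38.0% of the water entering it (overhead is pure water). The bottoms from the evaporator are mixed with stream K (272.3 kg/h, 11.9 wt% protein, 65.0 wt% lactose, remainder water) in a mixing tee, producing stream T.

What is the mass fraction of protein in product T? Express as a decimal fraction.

0.138

Vapour removed = 0.380×0.833×188.5 = 59.668 kg/h; concentrate = 128.83 kg/h.
protein reaching the mixer = 22.808 (from concentrate) + 272.3×0.119 = 55.212 kg/h.
Product flow = 128.83 + 272.3 = 401.13 kg/h; protein fraction = 0.138.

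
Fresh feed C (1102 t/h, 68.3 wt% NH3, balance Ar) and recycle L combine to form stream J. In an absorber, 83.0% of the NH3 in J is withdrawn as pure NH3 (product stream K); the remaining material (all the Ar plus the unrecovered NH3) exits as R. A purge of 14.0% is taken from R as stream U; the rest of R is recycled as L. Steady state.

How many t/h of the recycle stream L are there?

2275 t/h

Ar enters only via C and leaves only via the purge: 1102×0.317 = 0.140×(Ar in R), and the absorber passes all Ar, so Ar in J = Ar in R = 2495.2 t/h.
NH3 in J: m_A = 1102×0.683 + (1−0.140)·(1−0.830)·m_A, so m_A = 752.67/0.8538 = 881.55 t/h.
R = (1−0.830)×881.55 + 2495.2 = 2645.1 t/h.
Recycle L = (1−0.140)×2645.1 = 2274.8 t/h.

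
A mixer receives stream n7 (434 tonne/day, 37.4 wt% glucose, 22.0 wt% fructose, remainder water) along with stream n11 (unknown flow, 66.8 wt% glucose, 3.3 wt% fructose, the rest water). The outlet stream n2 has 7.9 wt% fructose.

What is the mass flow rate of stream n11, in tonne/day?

Let n11 be the unknown flow. Total out = 434 + n11.
fructose balance: 95.48 + 0.033·n11 = 0.079·(434 + n11)
(0.033 − 0.079)·n11 = 0.079×434 − 95.48 = -61.194
n11 = -61.194 / -0.046 = 1330.3 tonne/day

1330 tonne/day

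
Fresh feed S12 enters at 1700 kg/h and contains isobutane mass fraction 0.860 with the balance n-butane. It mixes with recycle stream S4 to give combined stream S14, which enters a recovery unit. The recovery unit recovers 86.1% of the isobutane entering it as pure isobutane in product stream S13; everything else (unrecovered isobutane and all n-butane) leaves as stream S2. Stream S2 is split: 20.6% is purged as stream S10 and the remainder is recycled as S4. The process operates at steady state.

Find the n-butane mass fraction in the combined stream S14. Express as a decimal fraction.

n-butane enters only via S12 and leaves only via the purge: 1700×0.140 = 0.206×(n-butane in S2), and the recovery unit passes all n-butane, so n-butane in S14 = n-butane in S2 = 1155.3 kg/h.
isobutane in S14: m_A = 1700×0.860 + (1−0.206)·(1−0.861)·m_A, so m_A = 1462/0.8896 = 1643.4 kg/h.
S14 = 1643.4 + 1155.3 = 2798.7 kg/h.
n-butane fraction in S14 = 1155.3/2798.7 = 0.413.

0.413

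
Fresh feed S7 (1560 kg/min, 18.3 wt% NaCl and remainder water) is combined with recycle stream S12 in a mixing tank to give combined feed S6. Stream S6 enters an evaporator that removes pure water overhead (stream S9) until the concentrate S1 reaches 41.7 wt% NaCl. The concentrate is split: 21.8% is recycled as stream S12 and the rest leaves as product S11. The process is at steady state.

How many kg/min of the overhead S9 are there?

875.4 kg/min

Overall NaCl balance (none leaves overhead): NaCl in fresh feed = NaCl in product, i.e. 1560×0.183 = (1−0.218)·S1·0.417.
S1 = 285.48/(0.417×0.782) = 875.45 kg/min.
Recycle S12 = 0.218×875.45 = 190.85 kg/min.
Combined feed S6 = 1560 + 190.85 = 1750.8 kg/min.
Overhead S9 = S6 − S1 = 1750.8 − 875.45 = 875.4 kg/min.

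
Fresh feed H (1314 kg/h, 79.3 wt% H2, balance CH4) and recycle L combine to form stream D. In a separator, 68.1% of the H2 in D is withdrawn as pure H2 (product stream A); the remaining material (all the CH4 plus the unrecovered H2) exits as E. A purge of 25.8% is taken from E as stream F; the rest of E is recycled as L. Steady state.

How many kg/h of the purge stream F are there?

384.4 kg/h

CH4 enters only via H and leaves only via the purge: 1314×0.207 = 0.258×(CH4 in E), and the separator passes all CH4, so CH4 in D = CH4 in E = 1054.3 kg/h.
H2 in D: m_A = 1314×0.793 + (1−0.258)·(1−0.681)·m_A, so m_A = 1042/0.7633 = 1365.1 kg/h.
E = (1−0.681)×1365.1 + 1054.3 = 1489.7 kg/h.
Purge F = 0.258×1489.7 = 384.35 kg/h.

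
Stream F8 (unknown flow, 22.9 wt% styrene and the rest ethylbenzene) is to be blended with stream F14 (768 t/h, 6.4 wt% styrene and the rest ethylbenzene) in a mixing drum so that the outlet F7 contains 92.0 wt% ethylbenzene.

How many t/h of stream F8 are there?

Let F8 be the unknown flow. Total out = 768 + F8.
ethylbenzene balance: 718.85 + 0.771·F8 = 0.920·(768 + F8)
(0.771 − 0.920)·F8 = 0.920×768 − 718.85 = -12.288
F8 = -12.288 / -0.149 = 82.47 t/h

82.47 t/h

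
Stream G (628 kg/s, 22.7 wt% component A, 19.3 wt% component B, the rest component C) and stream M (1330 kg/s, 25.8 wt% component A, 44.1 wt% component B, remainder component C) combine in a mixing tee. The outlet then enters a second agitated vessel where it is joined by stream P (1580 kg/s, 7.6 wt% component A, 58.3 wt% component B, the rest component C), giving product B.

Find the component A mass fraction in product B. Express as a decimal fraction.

0.171

Overall, product flow = 3538 kg/s.
component A in = 628×0.227 + 1330×0.258 + 1580×0.076 = 605.78 kg/s.
component A fraction in B = 0.171.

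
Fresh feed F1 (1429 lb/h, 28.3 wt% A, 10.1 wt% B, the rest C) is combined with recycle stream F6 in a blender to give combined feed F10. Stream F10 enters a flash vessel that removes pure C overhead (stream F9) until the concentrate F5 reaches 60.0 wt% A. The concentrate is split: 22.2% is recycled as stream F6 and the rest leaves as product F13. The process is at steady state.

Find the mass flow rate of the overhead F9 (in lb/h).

755 lb/h

Overall A balance (none leaves overhead): A in fresh feed = A in product, i.e. 1429×0.283 = (1−0.222)·F5·0.600.
F5 = 404.41/(0.600×0.778) = 866.34 lb/h.
Recycle F6 = 0.222×866.34 = 192.33 lb/h.
Combined feed F10 = 1429 + 192.33 = 1621.3 lb/h.
Overhead F9 = F10 − F5 = 1621.3 − 866.34 = 754.99 lb/h.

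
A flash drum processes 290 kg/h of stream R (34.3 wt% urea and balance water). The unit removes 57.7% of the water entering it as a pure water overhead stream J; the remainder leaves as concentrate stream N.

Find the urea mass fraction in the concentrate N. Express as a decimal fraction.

urea is not removed: 290×0.343 = 99.47 kg/h of urea enters N.
water entering = 290×0.657 = 190.53 kg/h; overhead removed = 0.577×190.53 = 109.94 kg/h.
Concentrate = 290 − 109.94 = 180.06 kg/h.
Mass fraction = 99.47/180.06 = 0.552.

0.552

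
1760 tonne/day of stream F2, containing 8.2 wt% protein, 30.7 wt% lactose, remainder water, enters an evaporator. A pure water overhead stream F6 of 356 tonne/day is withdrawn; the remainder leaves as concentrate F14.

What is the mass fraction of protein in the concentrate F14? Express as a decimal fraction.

0.103

protein is not removed: 1760×0.082 = 144.32 tonne/day of protein enters F14.
Concentrate = 1760 − 356 = 1404 tonne/day.
Mass fraction = 144.32/1404 = 0.103.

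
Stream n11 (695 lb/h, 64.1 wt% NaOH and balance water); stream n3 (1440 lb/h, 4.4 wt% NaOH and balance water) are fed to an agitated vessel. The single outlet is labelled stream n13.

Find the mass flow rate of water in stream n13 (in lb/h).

water out = water in = 695×0.359 + 1440×0.956 = 1626.1 lb/h.

1626 lb/h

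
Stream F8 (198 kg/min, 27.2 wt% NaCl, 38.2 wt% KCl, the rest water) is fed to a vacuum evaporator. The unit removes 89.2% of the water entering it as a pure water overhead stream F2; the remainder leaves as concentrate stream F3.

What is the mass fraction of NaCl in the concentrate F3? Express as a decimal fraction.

NaCl is not removed: 198×0.272 = 53.856 kg/min of NaCl enters F3.
water entering = 198×0.346 = 68.508 kg/min; overhead removed = 0.892×68.508 = 61.109 kg/min.
Concentrate = 198 − 61.109 = 136.89 kg/min.
Mass fraction = 53.856/136.89 = 0.3934.

0.3934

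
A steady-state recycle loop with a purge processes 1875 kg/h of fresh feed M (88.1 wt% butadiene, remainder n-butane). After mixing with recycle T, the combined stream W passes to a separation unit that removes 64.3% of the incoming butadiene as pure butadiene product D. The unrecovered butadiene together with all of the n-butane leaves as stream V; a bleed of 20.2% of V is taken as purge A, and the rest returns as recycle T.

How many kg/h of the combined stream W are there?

n-butane enters only via M and leaves only via the purge: 1875×0.119 = 0.202×(n-butane in V), and the separation unit passes all n-butane, so n-butane in W = n-butane in V = 1104.6 kg/h.
butadiene in W: m_A = 1875×0.881 + (1−0.202)·(1−0.643)·m_A, so m_A = 1651.9/0.7151 = 2309.9 kg/h.
W = 2309.9 + 1104.6 = 3414.5 kg/h.

3415 kg/h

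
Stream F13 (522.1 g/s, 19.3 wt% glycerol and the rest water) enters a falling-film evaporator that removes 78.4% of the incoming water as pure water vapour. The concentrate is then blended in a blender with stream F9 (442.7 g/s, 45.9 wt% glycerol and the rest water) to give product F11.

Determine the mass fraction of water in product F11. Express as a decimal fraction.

Vapour removed = 0.784×0.807×522.1 = 330.33 g/s; concentrate = 191.77 g/s.
water reaching the mixer = 91.008 (from concentrate) + 442.7×0.541 = 330.51 g/s.
Product flow = 191.77 + 442.7 = 634.47 g/s; water fraction = 0.5209.

0.5209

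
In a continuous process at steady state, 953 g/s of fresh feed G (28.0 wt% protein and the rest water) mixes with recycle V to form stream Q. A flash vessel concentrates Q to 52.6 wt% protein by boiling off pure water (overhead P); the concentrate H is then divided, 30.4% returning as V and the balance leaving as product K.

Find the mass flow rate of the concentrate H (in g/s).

728.9 g/s

Overall protein balance (none leaves overhead): protein in fresh feed = protein in product, i.e. 953×0.280 = (1−0.304)·H·0.526.
H = 266.84/(0.526×0.696) = 728.88 g/s.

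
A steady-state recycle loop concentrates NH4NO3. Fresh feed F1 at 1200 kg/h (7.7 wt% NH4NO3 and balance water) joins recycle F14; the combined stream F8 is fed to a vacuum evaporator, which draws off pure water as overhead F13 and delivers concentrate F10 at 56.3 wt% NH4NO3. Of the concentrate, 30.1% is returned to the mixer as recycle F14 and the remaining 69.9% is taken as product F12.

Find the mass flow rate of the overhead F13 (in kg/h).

Overall NH4NO3 balance (none leaves overhead): NH4NO3 in fresh feed = NH4NO3 in product, i.e. 1200×0.077 = (1−0.301)·F10·0.563.
F10 = 92.4/(0.563×0.699) = 234.79 kg/h.
Recycle F14 = 0.301×234.79 = 70.673 kg/h.
Combined feed F8 = 1200 + 70.673 = 1270.7 kg/h.
Overhead F13 = F8 − F10 = 1270.7 − 234.79 = 1035.9 kg/h.

1036 kg/h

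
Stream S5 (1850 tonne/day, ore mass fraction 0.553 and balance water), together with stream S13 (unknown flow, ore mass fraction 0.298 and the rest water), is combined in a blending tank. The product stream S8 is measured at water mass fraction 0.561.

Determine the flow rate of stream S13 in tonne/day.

Let S13 be the unknown flow. Total out = 1850 + S13.
water balance: 826.95 + 0.702·S13 = 0.561·(1850 + S13)
(0.702 − 0.561)·S13 = 0.561×1850 − 826.95 = 210.9
S13 = 210.9 / 0.141 = 1495.7 tonne/day

1496 tonne/day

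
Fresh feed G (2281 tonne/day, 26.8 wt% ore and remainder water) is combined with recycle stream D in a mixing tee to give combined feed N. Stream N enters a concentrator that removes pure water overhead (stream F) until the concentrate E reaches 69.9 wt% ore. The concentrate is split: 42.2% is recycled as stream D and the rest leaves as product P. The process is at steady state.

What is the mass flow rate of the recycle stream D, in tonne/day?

638.5 tonne/day

Overall ore balance (none leaves overhead): ore in fresh feed = ore in product, i.e. 2281×0.268 = (1−0.422)·E·0.699.
E = 611.31/(0.699×0.578) = 1513.1 tonne/day.
Recycle D = 0.422×1513.1 = 638.51 tonne/day.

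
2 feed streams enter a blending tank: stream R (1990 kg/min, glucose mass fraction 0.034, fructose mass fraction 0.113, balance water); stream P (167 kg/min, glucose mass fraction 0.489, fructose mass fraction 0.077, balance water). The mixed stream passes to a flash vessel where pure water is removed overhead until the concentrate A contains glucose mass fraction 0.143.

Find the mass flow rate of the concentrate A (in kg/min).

1044 kg/min

glucose entering = 1990×0.034 + 167×0.489 = 149.32 kg/min.
All glucose reports to A, so A = 149.32/0.143 = 1044.2 kg/min.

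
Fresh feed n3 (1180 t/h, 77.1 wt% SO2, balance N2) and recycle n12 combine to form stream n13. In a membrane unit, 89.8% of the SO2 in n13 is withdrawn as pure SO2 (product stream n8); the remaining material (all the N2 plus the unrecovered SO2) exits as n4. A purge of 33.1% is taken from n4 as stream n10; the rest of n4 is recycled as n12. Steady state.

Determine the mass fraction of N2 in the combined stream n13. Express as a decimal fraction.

0.4554

N2 enters only via n3 and leaves only via the purge: 1180×0.229 = 0.331×(N2 in n4), and the membrane unit passes all N2, so N2 in n13 = N2 in n4 = 816.37 t/h.
SO2 in n13: m_A = 1180×0.771 + (1−0.331)·(1−0.898)·m_A, so m_A = 909.78/0.9318 = 976.41 t/h.
n13 = 976.41 + 816.37 = 1792.8 t/h.
N2 fraction in n13 = 816.37/1792.8 = 0.4554.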